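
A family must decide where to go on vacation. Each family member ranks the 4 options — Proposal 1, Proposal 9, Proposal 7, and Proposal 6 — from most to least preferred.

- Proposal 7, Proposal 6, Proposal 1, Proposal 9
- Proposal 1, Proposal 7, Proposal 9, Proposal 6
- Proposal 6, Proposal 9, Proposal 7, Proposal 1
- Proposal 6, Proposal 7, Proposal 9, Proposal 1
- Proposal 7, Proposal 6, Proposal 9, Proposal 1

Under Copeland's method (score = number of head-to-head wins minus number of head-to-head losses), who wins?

Pairwise results:
  Proposal 1 vs Proposal 9: Proposal 9 wins 3–2.
  Proposal 1 vs Proposal 7: Proposal 7 wins 4–1.
  Proposal 1 vs Proposal 6: Proposal 6 wins 4–1.
  Proposal 9 vs Proposal 7: Proposal 7 wins 4–1.
  Proposal 9 vs Proposal 6: Proposal 6 wins 4–1.
  Proposal 7 vs Proposal 6: Proposal 7 wins 3–2.
Copeland scores (wins − losses):
  Proposal 1: 0 − 3 = -3
  Proposal 9: 1 − 2 = -1
  Proposal 7: 3 − 0 = 3
  Proposal 6: 2 − 1 = 1
Proposal 7 has the best Copeland score.

Proposal 7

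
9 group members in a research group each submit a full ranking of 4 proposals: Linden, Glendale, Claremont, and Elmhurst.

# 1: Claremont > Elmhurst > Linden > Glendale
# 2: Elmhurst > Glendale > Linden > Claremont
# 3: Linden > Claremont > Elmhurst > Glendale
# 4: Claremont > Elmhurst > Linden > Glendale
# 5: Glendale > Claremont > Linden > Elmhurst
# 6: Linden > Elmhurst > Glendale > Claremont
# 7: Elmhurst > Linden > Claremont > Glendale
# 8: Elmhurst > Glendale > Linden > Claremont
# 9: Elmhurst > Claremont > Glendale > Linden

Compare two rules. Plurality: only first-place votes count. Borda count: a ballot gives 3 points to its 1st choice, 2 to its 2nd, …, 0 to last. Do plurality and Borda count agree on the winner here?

Plurality first-place counts: Linden 2, Glendale 1, Claremont 2, Elmhurst 4 → Elmhurst.
Borda totals: Linden 13, Glendale 9, Claremont 13, Elmhurst 19 → Elmhurst.
The two rules agree on Elmhurst.

Yes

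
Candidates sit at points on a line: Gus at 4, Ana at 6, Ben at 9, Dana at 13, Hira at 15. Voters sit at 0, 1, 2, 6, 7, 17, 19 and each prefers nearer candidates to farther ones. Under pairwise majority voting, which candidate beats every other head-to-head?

With single-peaked preferences on a line, the Condorcet winner is the candidate closest to the median voter.
The median voter (position 6) is closest to Ana at 6.
Check: Ana vs Ben — voters closer to Ana: 5 of 7.

Ana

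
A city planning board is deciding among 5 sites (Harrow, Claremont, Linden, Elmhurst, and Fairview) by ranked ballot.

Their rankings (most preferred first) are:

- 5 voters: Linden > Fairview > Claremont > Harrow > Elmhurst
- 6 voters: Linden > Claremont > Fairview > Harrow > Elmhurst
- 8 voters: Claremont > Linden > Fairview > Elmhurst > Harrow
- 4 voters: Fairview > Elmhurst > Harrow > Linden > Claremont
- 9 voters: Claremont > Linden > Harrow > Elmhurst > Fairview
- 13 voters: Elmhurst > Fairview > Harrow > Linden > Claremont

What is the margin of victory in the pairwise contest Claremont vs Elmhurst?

11

Ballots ranking Claremont above Elmhurst: 5+6+8+9 = 28.
Ballots ranking Elmhurst above Claremont: 4+13 = 17.
Claremont wins 28–17, a margin of 11.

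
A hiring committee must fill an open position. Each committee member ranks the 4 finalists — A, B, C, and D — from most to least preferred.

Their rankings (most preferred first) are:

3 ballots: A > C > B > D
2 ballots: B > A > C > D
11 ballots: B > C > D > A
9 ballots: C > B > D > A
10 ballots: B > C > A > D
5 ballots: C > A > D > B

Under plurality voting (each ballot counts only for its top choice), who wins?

B

First-place vote totals:
  A: 3
  B: 23
  C: 14
  D: 0
B has the most first-place votes.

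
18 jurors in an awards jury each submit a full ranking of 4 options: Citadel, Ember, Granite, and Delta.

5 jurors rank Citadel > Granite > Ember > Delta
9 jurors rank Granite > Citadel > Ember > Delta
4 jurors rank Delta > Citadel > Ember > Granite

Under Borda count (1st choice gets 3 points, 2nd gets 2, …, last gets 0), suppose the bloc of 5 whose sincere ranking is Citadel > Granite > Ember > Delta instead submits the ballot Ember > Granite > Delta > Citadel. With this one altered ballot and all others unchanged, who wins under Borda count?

Granite

Borda totals with the altered ballot: Citadel 26, Ember 28, Granite 37, Delta 17.
The switch changes the winner from Citadel to Granite.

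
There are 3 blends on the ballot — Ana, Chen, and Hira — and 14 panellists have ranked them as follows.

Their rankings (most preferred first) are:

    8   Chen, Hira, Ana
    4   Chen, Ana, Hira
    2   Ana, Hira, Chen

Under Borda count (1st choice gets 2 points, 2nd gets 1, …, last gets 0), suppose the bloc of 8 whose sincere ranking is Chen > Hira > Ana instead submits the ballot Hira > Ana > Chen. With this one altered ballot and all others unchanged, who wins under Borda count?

Borda totals with the altered ballot: Ana 16, Chen 8, Hira 18.
The switch changes the winner from Chen to Hira.

Hira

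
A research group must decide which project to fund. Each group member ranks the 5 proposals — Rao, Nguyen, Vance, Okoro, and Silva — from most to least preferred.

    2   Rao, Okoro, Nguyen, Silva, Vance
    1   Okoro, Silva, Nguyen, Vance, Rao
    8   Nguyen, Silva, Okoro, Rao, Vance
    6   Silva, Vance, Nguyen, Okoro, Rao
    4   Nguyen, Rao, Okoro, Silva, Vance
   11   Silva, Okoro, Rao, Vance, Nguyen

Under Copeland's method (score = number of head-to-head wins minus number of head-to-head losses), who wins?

Silva

Pairwise results:
  Rao vs Nguyen: Nguyen wins 19–13.
  Rao vs Vance: Rao wins 25–7.
  Rao vs Okoro: Okoro wins 26–6.
  Rao vs Silva: Silva wins 26–6.
  Nguyen vs Vance: Vance wins 17–15.
  Nguyen vs Okoro: Nguyen wins 18–14.
  Nguyen vs Silva: Silva wins 18–14.
  Vance vs Okoro: Okoro wins 26–6.
  Vance vs Silva: Silva wins 32–0.
  Okoro vs Silva: Silva wins 25–7.
Copeland scores (wins − losses):
  Rao: 1 − 3 = -2
  Nguyen: 2 − 2 = 0
  Vance: 1 − 3 = -2
  Okoro: 2 − 2 = 0
  Silva: 4 − 0 = 4
Silva has the best Copeland score.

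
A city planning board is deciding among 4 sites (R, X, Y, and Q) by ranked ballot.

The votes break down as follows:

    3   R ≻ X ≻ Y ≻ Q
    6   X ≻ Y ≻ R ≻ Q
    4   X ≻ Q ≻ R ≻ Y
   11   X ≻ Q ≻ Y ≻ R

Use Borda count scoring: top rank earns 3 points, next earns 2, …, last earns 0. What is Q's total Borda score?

Borda scores:
  R: 3·3 + 6·1 + 4·1 + 11·0 = 19
  X: 3·2 + 6·3 + 4·3 + 11·3 = 69
  Y: 3·1 + 6·2 + 4·0 + 11·1 = 26
  Q: 3·0 + 6·0 + 4·2 + 11·2 = 30

30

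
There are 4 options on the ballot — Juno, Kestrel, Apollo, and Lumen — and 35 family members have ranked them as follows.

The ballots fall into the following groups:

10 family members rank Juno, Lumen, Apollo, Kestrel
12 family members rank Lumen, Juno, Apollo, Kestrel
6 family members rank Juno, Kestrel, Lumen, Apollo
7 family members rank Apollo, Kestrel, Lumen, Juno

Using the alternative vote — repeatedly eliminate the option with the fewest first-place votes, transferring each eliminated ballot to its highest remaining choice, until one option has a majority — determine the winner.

Lumen

Round 1: Juno 16, Lumen 12, Apollo 7, Kestrel 0. Kestrel has the fewest and is eliminated.
Round 2: Juno 16, Lumen 12, Apollo 7. Apollo has the fewest and is eliminated.
Round 3: Lumen 19, Juno 16. Lumen has a majority.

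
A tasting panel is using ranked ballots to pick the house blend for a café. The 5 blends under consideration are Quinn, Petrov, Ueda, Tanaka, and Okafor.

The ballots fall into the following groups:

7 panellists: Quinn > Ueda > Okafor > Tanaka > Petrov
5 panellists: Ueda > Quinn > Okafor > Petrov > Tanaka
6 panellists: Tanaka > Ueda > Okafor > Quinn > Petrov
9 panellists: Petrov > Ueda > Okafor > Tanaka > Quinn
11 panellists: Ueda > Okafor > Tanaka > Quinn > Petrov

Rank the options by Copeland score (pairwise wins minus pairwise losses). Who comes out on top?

Pairwise results:
  Quinn vs Petrov: Quinn wins 29–9.
  Quinn vs Ueda: Ueda wins 31–7.
  Quinn vs Tanaka: Tanaka wins 26–12.
  Quinn vs Okafor: Okafor wins 26–12.
  Petrov vs Ueda: Ueda wins 29–9.
  Petrov vs Tanaka: Tanaka wins 24–14.
  Petrov vs Okafor: Okafor wins 29–9.
  Ueda vs Tanaka: Ueda wins 32–6.
  Ueda vs Okafor: Ueda wins 38–0.
  Tanaka vs Okafor: Okafor wins 32–6.
Copeland scores (wins − losses):
  Quinn: 1 − 3 = -2
  Petrov: 0 − 4 = -4
  Ueda: 4 − 0 = 4
  Tanaka: 2 − 2 = 0
  Okafor: 3 − 1 = 2
Ueda has the best Copeland score.

Ueda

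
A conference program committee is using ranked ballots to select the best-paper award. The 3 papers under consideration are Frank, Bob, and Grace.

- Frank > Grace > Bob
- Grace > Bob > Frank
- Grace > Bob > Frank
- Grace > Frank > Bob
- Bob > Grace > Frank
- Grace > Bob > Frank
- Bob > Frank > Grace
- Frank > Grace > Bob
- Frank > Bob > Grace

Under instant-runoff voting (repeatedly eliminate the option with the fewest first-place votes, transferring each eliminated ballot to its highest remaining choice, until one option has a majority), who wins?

Round 1: Grace 4, Frank 3, Bob 2. Bob has the fewest and is eliminated.
Round 2: Grace 5, Frank 4. Grace has a majority.

Grace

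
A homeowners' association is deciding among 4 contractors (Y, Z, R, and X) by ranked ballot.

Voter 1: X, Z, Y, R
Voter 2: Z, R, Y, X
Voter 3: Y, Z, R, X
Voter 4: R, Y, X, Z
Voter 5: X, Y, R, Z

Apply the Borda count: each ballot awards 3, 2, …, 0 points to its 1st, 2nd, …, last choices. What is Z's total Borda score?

Borda scores:
  Y: 1 + 1 + 3 + 2 + 2 = 9
  Z: 2 + 3 + 2 + 0 + 0 = 7
  R: 0 + 2 + 1 + 3 + 1 = 7
  X: 3 + 0 + 0 + 1 + 3 = 7

7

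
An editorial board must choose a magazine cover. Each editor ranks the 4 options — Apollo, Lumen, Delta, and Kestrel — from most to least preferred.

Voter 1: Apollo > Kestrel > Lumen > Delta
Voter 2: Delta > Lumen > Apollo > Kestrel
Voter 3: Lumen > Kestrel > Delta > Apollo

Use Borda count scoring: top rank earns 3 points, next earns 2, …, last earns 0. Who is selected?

Lumen

Borda scores:
  Apollo: 3 + 1 + 0 = 4
  Lumen: 1 + 2 + 3 = 6
  Delta: 0 + 3 + 1 = 4
  Kestrel: 2 + 0 + 2 = 4
Lumen has the highest total.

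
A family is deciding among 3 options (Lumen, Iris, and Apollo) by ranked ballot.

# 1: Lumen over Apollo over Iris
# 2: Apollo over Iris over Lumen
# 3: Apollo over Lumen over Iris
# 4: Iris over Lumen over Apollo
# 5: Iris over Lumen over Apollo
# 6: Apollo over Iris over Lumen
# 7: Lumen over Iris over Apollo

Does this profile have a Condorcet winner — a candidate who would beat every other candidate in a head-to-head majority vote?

No

Head-to-head results (7 voters total):
Lumen vs Iris: Iris wins 4–3.
Lumen vs Apollo: Lumen wins 4–3.
Iris vs Apollo: Apollo wins 4–3.
No candidate beats all others: Lumen beats Apollo beats Iris beats Lumen, a majority cycle.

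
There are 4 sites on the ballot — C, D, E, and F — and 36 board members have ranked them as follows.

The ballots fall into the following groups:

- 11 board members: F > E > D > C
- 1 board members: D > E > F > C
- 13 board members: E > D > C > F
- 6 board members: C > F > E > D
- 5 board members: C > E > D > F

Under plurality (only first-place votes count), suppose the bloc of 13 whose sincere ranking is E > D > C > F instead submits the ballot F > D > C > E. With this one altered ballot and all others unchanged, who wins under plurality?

First-place totals with the altered ballot: C 11, D 1, E 0, F 24.
The switch changes the winner from E to F.

F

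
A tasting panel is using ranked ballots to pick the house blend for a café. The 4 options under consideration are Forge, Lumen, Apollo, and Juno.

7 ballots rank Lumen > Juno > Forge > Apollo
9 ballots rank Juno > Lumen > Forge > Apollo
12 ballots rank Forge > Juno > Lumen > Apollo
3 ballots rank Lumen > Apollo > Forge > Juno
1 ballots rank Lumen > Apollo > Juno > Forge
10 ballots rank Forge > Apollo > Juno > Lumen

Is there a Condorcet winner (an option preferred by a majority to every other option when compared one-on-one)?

Head-to-head results (42 voters total):
Forge vs Lumen: Forge wins 22–20.
Forge vs Apollo: Forge wins 38–4.
Forge vs Juno: Forge wins 25–17.
Lumen vs Apollo: Lumen wins 32–10.
Lumen vs Juno: Juno wins 31–11.
Apollo vs Juno: Juno wins 28–14.
Forge beats each rival — Lumen (22–20), Apollo (38–4), Juno (25–17) — so Forge is the Condorcet winner.

Yes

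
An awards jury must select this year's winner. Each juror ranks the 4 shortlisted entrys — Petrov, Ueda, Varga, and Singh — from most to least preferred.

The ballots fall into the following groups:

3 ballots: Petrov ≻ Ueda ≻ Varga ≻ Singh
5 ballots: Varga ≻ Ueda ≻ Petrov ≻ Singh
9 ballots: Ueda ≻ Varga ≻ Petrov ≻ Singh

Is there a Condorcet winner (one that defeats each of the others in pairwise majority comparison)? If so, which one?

Head-to-head results (17 voters total):
Petrov vs Ueda: Ueda wins 14–3.
Petrov vs Varga: Varga wins 14–3.
Petrov vs Singh: Petrov wins 17–0.
Ueda vs Varga: Ueda wins 12–5.
Ueda vs Singh: Ueda wins 17–0.
Varga vs Singh: Varga wins 17–0.
Ueda beats each rival — Petrov (14–3), Varga (12–5), Singh (17–0) — so Ueda is the Condorcet winner.

Ueda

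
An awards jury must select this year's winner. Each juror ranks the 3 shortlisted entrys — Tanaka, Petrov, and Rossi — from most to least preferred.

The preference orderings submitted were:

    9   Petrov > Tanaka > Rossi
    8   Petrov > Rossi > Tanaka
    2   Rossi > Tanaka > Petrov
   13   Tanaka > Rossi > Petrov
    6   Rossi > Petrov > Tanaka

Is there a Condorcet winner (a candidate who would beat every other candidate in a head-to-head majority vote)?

Head-to-head results (38 voters total):
Tanaka vs Petrov: Petrov wins 23–15.
Tanaka vs Rossi: Tanaka wins 22–16.
Petrov vs Rossi: Rossi wins 21–17.
No candidate beats all others: Tanaka beats Rossi beats Petrov beats Tanaka, a majority cycle.

No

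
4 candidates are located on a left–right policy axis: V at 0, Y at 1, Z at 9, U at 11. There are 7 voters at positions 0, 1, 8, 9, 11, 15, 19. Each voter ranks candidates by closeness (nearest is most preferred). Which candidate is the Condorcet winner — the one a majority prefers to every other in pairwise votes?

Z

With single-peaked preferences on a line, the Condorcet winner is the candidate closest to the median voter.
The median voter (position 9) is closest to Z at 9.
Check: Z vs Y — voters closer to Z: 5 of 7.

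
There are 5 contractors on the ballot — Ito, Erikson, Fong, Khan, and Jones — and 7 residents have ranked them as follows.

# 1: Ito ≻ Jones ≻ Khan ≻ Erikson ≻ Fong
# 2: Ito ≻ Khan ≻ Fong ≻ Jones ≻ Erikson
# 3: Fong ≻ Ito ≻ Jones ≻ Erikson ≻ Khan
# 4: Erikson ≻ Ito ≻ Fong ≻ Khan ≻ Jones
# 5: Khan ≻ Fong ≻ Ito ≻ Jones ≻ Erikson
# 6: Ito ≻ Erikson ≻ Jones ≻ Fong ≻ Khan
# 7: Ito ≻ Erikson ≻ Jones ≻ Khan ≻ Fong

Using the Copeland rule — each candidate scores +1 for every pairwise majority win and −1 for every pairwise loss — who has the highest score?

Ito

Pairwise results:
  Ito vs Erikson: Ito wins 6–1.
  Ito vs Fong: Ito wins 5–2.
  Ito vs Khan: Ito wins 6–1.
  Ito vs Jones: Ito wins 7–0.
  Erikson vs Fong: Erikson wins 4–3.
  Erikson vs Khan: Erikson wins 4–3.
  Erikson vs Jones: Jones wins 4–3.
  Fong vs Khan: Khan wins 4–3.
  Fong vs Jones: Fong wins 4–3.
  Khan vs Jones: Jones wins 4–3.
Copeland scores (wins − losses):
  Ito: 4 − 0 = 4
  Erikson: 2 − 2 = 0
  Fong: 1 − 3 = -2
  Khan: 1 − 3 = -2
  Jones: 2 − 2 = 0
Ito has the best Copeland score.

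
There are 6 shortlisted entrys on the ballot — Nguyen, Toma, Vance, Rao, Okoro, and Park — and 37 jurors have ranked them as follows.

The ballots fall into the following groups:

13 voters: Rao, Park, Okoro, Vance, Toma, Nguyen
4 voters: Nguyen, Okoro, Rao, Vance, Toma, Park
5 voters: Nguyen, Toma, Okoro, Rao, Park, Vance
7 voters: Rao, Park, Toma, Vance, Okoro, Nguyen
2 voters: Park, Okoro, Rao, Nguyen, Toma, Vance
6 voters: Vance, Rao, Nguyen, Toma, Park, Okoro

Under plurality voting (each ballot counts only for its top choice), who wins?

Rao

First-place vote totals:
  Nguyen: 9
  Toma: 0
  Vance: 6
  Rao: 20
  Okoro: 0
  Park: 2
Rao has the most first-place votes.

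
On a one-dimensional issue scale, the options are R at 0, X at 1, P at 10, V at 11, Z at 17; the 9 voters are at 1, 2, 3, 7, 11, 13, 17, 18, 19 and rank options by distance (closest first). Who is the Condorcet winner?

With single-peaked preferences on a line, the Condorcet winner is the candidate closest to the median voter.
The median voter (position 11) is closest to V at 11.
Check: V vs R — voters closer to V: 6 of 9.

V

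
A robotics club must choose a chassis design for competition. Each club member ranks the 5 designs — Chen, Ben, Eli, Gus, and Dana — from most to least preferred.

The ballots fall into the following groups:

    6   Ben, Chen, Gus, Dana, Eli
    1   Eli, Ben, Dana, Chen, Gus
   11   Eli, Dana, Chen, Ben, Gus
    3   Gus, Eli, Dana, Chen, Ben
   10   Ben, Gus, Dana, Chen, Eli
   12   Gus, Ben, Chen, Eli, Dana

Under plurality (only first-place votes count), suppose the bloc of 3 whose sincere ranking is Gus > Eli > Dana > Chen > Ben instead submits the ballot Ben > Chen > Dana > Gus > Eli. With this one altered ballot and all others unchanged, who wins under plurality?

Ben

First-place totals with the altered ballot: Chen 0, Ben 19, Eli 12, Gus 12, Dana 0.
The winner is unchanged: still Ben.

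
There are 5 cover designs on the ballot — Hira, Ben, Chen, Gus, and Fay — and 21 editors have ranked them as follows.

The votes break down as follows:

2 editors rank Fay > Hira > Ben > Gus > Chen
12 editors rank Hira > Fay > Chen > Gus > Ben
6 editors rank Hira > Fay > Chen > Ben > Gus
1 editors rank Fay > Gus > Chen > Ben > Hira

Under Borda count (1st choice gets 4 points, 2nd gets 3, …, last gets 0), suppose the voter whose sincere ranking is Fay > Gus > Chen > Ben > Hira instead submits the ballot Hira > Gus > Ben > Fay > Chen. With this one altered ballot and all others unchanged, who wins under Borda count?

Hira

Borda totals with the altered ballot: Hira 82, Ben 12, Chen 36, Gus 17, Fay 63.
The winner is unchanged: still Hira.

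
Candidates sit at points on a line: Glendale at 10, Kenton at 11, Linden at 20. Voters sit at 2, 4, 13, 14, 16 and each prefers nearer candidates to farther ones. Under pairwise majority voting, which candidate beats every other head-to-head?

Kenton

With single-peaked preferences on a line, the Condorcet winner is the candidate closest to the median voter.
The median voter (position 13) is closest to Kenton at 11.
Check: Kenton vs Linden — voters closer to Kenton: 4 of 5.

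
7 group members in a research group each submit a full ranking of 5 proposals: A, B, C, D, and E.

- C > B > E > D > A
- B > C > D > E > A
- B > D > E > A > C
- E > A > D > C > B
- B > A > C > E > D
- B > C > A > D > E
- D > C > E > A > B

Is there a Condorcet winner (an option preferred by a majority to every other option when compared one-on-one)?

Yes

Head-to-head results (7 voters total):
A vs B: B wins 5–2.
A vs C: C wins 4–3.
A vs D: D wins 4–3.
A vs E: E wins 5–2.
B vs C: B wins 4–3.
B vs D: B wins 5–2.
B vs E: B wins 5–2.
C vs D: C wins 4–3.
C vs E: C wins 5–2.
D vs E: D wins 4–3.
B beats each rival — A (5–2), C (4–3), D (5–2), E (5–2) — so B is the Condorcet winner.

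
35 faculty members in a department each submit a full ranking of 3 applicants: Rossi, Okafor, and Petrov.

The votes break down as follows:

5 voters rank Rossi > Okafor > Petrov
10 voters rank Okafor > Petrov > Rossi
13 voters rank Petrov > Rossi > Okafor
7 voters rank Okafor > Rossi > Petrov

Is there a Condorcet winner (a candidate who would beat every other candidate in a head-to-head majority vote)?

No

Head-to-head results (35 voters total):
Rossi vs Okafor: Rossi wins 18–17.
Rossi vs Petrov: Petrov wins 23–12.
Okafor vs Petrov: Okafor wins 22–13.
No candidate beats all others: Rossi beats Okafor beats Petrov beats Rossi, a majority cycle.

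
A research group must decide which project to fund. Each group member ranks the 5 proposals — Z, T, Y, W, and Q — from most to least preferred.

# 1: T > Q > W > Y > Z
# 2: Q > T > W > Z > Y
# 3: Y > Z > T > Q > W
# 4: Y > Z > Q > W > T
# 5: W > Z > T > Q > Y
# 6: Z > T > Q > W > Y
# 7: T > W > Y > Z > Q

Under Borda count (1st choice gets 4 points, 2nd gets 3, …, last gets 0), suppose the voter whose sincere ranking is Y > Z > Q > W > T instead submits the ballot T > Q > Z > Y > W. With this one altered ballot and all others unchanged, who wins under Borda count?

T

Borda totals with the altered ballot: Z 14, T 22, Y 8, W 12, Q 14.
The winner is unchanged: still T.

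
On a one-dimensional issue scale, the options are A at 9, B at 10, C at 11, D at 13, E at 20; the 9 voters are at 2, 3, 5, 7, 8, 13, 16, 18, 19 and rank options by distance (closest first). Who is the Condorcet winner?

With single-peaked preferences on a line, the Condorcet winner is the candidate closest to the median voter.
The median voter (position 8) is closest to A at 9.
Check: A vs B — voters closer to A: 5 of 9.

A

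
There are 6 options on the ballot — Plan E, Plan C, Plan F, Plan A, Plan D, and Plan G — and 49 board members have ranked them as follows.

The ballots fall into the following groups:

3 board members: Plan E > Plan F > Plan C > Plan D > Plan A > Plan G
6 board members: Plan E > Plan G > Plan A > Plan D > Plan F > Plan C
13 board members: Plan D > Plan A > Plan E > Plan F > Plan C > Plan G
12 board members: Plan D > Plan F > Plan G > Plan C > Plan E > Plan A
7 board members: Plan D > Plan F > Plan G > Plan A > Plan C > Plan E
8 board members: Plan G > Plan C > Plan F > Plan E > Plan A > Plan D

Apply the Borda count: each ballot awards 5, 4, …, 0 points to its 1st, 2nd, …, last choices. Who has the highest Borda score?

Borda scores:
  Plan E: 3·5 + 6·5 + 13·3 + 12·1 + 7·0 + 8·2 = 112
  Plan C: 3·3 + 6·0 + 13·1 + 12·2 + 7·1 + 8·4 = 85
  Plan F: 3·4 + 6·1 + 13·2 + 12·4 + 7·4 + 8·3 = 144
  Plan A: 3·1 + 6·3 + 13·4 + 12·0 + 7·2 + 8·1 = 95
  Plan D: 3·2 + 6·2 + 13·5 + 12·5 + 7·5 + 8·0 = 178
  Plan G: 3·0 + 6·4 + 13·0 + 12·3 + 7·3 + 8·5 = 121
Plan D has the highest total.

Plan D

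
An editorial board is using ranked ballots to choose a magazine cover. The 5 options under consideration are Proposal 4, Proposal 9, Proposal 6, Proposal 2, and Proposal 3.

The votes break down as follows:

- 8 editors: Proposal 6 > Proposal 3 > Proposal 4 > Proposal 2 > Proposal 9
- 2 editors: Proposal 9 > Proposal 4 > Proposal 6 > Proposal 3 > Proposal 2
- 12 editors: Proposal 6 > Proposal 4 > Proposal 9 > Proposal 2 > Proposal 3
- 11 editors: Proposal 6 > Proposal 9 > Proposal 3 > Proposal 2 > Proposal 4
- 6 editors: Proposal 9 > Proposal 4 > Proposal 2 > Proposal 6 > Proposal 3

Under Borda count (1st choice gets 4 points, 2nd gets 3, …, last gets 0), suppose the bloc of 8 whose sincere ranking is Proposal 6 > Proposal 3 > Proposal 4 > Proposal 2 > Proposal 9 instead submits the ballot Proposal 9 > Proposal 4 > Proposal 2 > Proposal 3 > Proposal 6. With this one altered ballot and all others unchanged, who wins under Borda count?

Borda totals with the altered ballot: Proposal 4 84, Proposal 9 121, Proposal 6 102, Proposal 2 51, Proposal 3 32.
The switch changes the winner from Proposal 6 to Proposal 9.

Proposal 9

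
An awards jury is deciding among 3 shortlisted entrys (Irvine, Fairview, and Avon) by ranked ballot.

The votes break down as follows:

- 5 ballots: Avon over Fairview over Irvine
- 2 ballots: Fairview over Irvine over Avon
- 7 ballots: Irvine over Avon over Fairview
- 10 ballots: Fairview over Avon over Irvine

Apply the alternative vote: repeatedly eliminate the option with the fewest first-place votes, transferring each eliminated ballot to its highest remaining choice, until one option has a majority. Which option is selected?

Fairview

Round 1: Fairview 12, Irvine 7, Avon 5. Avon has the fewest and is eliminated.
Round 2: Fairview 17, Irvine 7. Fairview has a majority.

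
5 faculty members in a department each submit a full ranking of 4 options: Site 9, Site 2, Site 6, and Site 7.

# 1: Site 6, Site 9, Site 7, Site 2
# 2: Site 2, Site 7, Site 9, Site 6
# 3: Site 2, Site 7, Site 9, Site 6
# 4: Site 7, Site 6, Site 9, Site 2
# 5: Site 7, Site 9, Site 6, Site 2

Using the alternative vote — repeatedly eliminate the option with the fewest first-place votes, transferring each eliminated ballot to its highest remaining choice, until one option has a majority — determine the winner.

Round 1: Site 2 2, Site 7 2, Site 6 1, Site 9 0. Site 9 has the fewest and is eliminated.
Round 2: Site 2 2, Site 7 2, Site 6 1. Site 6 has the fewest and is eliminated.
Round 3: Site 7 3, Site 2 2. Site 7 has a majority.

Site 7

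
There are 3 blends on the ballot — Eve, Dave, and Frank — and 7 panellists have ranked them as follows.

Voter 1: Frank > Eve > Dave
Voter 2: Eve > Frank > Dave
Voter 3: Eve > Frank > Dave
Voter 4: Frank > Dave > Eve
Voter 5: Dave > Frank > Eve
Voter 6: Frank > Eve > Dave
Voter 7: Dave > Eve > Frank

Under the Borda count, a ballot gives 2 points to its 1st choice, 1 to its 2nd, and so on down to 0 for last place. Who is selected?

Frank

Borda scores:
  Eve: 1 + 2 + 2 + 0 + 0 + 1 + 1 = 7
  Dave: 0 + 0 + 0 + 1 + 2 + 0 + 2 = 5
  Frank: 2 + 1 + 1 + 2 + 1 + 2 + 0 = 9
Frank has the highest total.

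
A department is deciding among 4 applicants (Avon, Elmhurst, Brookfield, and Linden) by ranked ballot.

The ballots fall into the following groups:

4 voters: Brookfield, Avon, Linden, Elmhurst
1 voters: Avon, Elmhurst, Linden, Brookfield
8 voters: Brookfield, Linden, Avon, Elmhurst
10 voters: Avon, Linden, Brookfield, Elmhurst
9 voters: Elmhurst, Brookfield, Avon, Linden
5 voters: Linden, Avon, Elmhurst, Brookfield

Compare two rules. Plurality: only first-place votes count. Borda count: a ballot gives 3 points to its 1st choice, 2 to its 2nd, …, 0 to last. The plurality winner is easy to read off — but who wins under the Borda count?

Plurality first-place counts: Avon 11, Elmhurst 9, Brookfield 12, Linden 5 → Brookfield.
Borda totals: Avon 68, Elmhurst 34, Brookfield 64, Linden 56 → Avon.

Avon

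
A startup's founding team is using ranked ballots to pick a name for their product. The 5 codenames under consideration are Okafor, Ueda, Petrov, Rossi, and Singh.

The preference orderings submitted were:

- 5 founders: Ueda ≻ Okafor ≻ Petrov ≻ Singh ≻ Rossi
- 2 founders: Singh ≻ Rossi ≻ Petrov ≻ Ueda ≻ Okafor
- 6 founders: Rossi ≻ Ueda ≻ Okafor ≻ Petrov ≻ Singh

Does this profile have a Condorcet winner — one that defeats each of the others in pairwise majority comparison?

Head-to-head results (13 voters total):
Okafor vs Ueda: Ueda wins 13–0.
Okafor vs Petrov: Okafor wins 11–2.
Okafor vs Rossi: Rossi wins 8–5.
Okafor vs Singh: Okafor wins 11–2.
Ueda vs Petrov: Ueda wins 11–2.
Ueda vs Rossi: Rossi wins 8–5.
Ueda vs Singh: Ueda wins 11–2.
Petrov vs Rossi: Rossi wins 8–5.
Petrov vs Singh: Petrov wins 11–2.
Rossi vs Singh: Singh wins 7–6.
No candidate beats all others: Okafor beats Singh beats Rossi beats Okafor, a majority cycle.

No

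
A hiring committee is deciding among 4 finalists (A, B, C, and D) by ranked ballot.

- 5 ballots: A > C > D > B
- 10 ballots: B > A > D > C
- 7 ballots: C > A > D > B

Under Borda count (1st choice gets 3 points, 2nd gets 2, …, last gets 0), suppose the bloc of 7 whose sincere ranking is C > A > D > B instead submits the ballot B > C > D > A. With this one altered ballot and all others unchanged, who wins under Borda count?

Borda totals with the altered ballot: A 35, B 51, C 24, D 22.
The switch changes the winner from A to B.

B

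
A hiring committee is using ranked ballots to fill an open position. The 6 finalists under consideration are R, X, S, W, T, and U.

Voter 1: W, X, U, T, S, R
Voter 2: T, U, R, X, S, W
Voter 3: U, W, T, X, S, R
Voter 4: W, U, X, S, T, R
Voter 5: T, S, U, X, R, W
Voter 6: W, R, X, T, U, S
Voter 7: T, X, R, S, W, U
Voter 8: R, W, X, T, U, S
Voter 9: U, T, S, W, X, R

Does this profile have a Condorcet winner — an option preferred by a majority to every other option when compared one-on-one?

Head-to-head results (9 voters total):
R vs X: X wins 6–3.
R vs S: S wins 5–4.
R vs W: W wins 5–4.
R vs T: T wins 7–2.
R vs U: U wins 6–3.
X vs S: X wins 7–2.
X vs W: W wins 6–3.
X vs T: T wins 5–4.
X vs U: U wins 5–4.
S vs W: W wins 5–4.
S vs T: T wins 8–1.
S vs U: U wins 7–2.
W vs T: W wins 5–4.
W vs U: W wins 5–4.
T vs U: T wins 5–4.
W beats each rival — R (5–4), X (6–3), S (5–4), T (5–4), U (5–4) — so W is the Condorcet winner.

Yes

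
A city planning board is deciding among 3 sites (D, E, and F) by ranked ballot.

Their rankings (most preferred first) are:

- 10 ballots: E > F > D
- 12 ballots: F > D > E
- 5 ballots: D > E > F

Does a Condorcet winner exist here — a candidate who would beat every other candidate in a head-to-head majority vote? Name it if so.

None — there is no Condorcet winner

Head-to-head results (27 voters total):
D vs E: D wins 17–10.
D vs F: F wins 22–5.
E vs F: E wins 15–12.
No candidate beats all others: D beats E beats F beats D, a majority cycle.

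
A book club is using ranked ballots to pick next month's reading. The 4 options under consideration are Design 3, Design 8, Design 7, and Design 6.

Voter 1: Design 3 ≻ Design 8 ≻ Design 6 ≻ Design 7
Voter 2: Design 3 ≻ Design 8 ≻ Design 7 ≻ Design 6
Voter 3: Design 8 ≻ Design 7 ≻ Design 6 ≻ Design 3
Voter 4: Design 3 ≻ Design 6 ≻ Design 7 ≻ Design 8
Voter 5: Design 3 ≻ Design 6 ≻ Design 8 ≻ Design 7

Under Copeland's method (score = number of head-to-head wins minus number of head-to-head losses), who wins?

Design 3

Pairwise results:
  Design 3 vs Design 8: Design 3 wins 4–1.
  Design 3 vs Design 7: Design 3 wins 4–1.
  Design 3 vs Design 6: Design 3 wins 4–1.
  Design 8 vs Design 7: Design 8 wins 4–1.
  Design 8 vs Design 6: Design 8 wins 3–2.
  Design 7 vs Design 6: Design 6 wins 3–2.
Copeland scores (wins − losses):
  Design 3: 3 − 0 = 3
  Design 8: 2 − 1 = 1
  Design 7: 0 − 3 = -3
  Design 6: 1 − 2 = -1
Design 3 has the best Copeland score.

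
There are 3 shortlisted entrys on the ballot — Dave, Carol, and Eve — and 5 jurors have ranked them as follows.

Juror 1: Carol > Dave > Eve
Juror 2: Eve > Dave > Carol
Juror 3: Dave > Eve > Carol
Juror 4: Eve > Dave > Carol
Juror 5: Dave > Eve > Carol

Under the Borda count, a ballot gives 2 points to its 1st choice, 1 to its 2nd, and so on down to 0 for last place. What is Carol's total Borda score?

2

Borda scores:
  Dave: 1 + 1 + 2 + 1 + 2 = 7
  Carol: 2 + 0 + 0 + 0 + 0 = 2
  Eve: 0 + 2 + 1 + 2 + 1 = 6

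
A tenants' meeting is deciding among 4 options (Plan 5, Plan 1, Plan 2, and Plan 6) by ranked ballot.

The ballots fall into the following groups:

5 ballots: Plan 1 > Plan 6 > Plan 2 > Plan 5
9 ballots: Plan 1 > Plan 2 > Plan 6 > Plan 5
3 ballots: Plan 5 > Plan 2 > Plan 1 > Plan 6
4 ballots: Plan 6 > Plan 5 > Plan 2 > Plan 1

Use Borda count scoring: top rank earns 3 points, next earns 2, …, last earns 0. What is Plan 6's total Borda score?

31

Borda scores:
  Plan 5: 5·0 + 9·0 + 3·3 + 4·2 = 17
  Plan 1: 5·3 + 9·3 + 3·1 + 4·0 = 45
  Plan 2: 5·1 + 9·2 + 3·2 + 4·1 = 33
  Plan 6: 5·2 + 9·1 + 3·0 + 4·3 = 31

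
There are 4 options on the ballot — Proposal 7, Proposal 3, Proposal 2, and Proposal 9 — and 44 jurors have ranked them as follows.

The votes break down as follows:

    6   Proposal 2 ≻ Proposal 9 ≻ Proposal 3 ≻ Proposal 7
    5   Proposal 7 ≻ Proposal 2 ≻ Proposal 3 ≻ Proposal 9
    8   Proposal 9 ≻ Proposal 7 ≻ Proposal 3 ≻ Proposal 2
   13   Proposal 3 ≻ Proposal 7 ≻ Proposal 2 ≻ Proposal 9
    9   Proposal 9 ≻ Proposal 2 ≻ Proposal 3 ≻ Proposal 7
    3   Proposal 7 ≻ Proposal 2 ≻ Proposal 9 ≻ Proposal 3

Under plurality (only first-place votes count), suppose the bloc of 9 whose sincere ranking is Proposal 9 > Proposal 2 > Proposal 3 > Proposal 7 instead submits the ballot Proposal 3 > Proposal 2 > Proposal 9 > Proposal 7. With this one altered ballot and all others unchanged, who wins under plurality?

Proposal 3

First-place totals with the altered ballot: Proposal 7 8, Proposal 3 22, Proposal 2 6, Proposal 9 8.
The switch changes the winner from Proposal 9 to Proposal 3.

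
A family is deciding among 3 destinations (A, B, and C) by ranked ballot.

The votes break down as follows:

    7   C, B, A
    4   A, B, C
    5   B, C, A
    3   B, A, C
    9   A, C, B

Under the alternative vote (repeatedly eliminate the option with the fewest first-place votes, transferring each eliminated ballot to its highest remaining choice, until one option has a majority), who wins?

Round 1: A 13, B 8, C 7. C has the fewest and is eliminated.
Round 2: B 15, A 13. B has a majority.

B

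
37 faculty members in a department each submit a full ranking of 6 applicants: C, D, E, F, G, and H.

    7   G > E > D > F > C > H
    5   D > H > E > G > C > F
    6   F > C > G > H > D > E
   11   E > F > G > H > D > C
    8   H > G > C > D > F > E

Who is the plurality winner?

First-place vote totals:
  C: 0
  D: 5
  E: 11
  F: 6
  G: 7
  H: 8
E has the most first-place votes.

E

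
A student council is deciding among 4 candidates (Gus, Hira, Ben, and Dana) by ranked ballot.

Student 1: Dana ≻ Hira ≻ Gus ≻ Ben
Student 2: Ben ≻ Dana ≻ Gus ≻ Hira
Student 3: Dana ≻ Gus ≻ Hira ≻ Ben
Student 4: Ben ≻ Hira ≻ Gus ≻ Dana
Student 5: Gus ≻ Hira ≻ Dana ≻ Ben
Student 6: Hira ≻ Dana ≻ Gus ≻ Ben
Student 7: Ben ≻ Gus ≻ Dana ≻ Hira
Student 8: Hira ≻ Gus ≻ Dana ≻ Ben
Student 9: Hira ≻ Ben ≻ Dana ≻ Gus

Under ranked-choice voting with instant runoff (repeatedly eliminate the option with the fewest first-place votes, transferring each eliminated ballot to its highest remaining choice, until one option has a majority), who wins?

Round 1: Hira 3, Ben 3, Dana 2, Gus 1. Gus has the fewest and is eliminated.
Round 2: Hira 4, Ben 3, Dana 2. Dana has the fewest and is eliminated.
Round 3: Hira 6, Ben 3. Hira has a majority.

Hira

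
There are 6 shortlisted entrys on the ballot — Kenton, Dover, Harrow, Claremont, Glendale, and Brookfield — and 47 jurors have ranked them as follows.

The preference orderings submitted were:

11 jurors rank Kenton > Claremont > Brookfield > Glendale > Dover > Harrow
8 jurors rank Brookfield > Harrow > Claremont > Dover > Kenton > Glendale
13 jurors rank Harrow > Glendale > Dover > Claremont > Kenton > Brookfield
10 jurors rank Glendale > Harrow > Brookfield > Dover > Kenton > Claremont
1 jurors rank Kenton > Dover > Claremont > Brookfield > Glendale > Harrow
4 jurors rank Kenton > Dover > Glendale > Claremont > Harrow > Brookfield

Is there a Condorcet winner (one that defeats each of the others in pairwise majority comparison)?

Head-to-head results (47 voters total):
Kenton vs Dover: Dover wins 31–16.
Kenton vs Harrow: Harrow wins 31–16.
Kenton vs Claremont: Kenton wins 26–21.
Kenton vs Glendale: Kenton wins 24–23.
Kenton vs Brookfield: Kenton wins 29–18.
Dover vs Harrow: Harrow wins 31–16.
Dover vs Claremont: Dover wins 28–19.
Dover vs Glendale: Glendale wins 34–13.
Dover vs Brookfield: Brookfield wins 29–18.
Harrow vs Claremont: Harrow wins 31–16.
Harrow vs Glendale: Glendale wins 26–21.
Harrow vs Brookfield: Harrow wins 27–20.
Claremont vs Glendale: Glendale wins 27–20.
Claremont vs Brookfield: Claremont wins 29–18.
Glendale vs Brookfield: Glendale wins 27–20.
No candidate beats all others: Kenton beats Glendale beats Dover beats Kenton, a majority cycle.

No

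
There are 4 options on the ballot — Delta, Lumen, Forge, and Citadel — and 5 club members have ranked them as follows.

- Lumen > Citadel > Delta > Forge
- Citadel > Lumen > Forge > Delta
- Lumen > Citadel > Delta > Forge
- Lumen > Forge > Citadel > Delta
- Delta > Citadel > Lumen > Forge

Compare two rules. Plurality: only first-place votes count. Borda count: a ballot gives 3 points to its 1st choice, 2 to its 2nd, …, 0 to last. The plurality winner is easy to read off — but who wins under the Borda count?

Plurality first-place counts: Delta 1, Lumen 3, Forge 0, Citadel 1 → Lumen.
Borda totals: Delta 5, Lumen 12, Forge 3, Citadel 10 → Lumen.

Lumen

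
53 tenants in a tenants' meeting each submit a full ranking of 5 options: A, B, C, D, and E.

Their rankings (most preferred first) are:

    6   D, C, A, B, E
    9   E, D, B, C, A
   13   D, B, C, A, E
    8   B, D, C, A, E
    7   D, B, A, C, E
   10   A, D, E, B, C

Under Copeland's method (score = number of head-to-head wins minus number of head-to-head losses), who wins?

D

Pairwise results:
  A vs B: B wins 37–16.
  A vs C: C wins 36–17.
  A vs D: D wins 43–10.
  A vs E: A wins 44–9.
  B vs C: B wins 47–6.
  B vs D: D wins 45–8.
  B vs E: B wins 34–19.
  C vs D: D wins 53–0.
  C vs E: C wins 34–19.
  D vs E: D wins 44–9.
Copeland scores (wins − losses):
  A: 1 − 3 = -2
  B: 3 − 1 = 2
  C: 2 − 2 = 0
  D: 4 − 0 = 4
  E: 0 − 4 = -4
D has the best Copeland score.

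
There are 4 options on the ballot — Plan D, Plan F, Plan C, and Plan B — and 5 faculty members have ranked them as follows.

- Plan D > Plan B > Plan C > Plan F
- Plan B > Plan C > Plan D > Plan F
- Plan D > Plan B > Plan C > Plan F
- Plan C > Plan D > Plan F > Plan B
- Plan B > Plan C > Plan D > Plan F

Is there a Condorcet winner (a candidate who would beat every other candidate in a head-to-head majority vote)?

Head-to-head results (5 voters total):
Plan D vs Plan F: Plan D wins 5–0.
Plan D vs Plan C: Plan C wins 3–2.
Plan D vs Plan B: Plan D wins 3–2.
Plan F vs Plan C: Plan C wins 5–0.
Plan F vs Plan B: Plan B wins 4–1.
Plan C vs Plan B: Plan B wins 4–1.
No candidate beats all others: Plan D beats Plan B beats Plan C beats Plan D, a majority cycle.

No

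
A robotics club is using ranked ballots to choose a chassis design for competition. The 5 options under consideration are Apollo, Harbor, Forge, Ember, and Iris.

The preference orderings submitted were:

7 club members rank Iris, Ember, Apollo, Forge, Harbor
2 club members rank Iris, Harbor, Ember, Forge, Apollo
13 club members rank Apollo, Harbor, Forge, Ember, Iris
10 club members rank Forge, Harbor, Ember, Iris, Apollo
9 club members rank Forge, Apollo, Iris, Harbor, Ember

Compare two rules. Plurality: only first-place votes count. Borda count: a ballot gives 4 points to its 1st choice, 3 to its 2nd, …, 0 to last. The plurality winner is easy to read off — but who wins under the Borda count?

Forge

Plurality first-place counts: Apollo 13, Harbor 0, Forge 19, Ember 0, Iris 9 → Forge.
Borda totals: Apollo 93, Harbor 84, Forge 111, Ember 58, Iris 64 → Forge.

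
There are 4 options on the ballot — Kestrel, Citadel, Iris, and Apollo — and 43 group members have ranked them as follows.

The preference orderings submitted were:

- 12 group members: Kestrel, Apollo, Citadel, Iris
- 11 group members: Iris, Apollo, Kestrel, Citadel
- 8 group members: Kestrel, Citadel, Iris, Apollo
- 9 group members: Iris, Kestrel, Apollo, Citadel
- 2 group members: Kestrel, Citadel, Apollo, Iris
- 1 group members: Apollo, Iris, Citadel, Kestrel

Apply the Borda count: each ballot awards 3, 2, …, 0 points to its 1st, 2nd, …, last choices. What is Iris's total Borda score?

70

Borda scores:
  Kestrel: 12·3 + 11·1 + 8·3 + 9·2 + 2·3 + 0 = 95
  Citadel: 12·1 + 11·0 + 8·2 + 9·0 + 2·2 + 1 = 33
  Iris: 12·0 + 11·3 + 8·1 + 9·3 + 2·0 + 2 = 70
  Apollo: 12·2 + 11·2 + 8·0 + 9·1 + 2·1 + 3 = 60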